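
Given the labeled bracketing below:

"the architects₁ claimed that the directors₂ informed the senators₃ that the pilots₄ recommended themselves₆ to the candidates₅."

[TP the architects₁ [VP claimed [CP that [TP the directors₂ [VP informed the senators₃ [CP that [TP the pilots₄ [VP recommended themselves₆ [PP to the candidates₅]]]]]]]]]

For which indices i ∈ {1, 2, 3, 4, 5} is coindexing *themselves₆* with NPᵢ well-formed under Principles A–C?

*themselves* is an anaphor, so Principle A applies: it must be bound in its binding domain.
Binding domain of *themselves₆*: the embedded TP, whose subject is the pilots₄.
*the architects₁* c-commands the anaphor but is outside its binding domain → cannot satisfy Principle A.
*the directors₂* c-commands the anaphor but is outside its binding domain → cannot satisfy Principle A.
*the senators₃* c-commands the anaphor but is outside its binding domain → cannot satisfy Principle A.
*the pilots₄* c-commands the anaphor within its binding domain → licit binder.
*the candidates₅* does not c-command the anaphor → cannot bind it.

{4}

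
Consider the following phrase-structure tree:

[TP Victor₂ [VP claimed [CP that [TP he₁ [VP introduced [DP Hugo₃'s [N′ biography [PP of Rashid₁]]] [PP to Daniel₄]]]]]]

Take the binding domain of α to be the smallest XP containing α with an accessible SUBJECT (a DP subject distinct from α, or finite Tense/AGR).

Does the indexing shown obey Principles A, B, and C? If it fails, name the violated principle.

The two coindexed NPs are *he₁* and *Rashid₁*.
*Rashid₁* is an R-expression. Principle C requires it to be free everywhere.
*he₁* c-commands it and carries the same index.
The R-expression is bound → Principle C violation.

Principle C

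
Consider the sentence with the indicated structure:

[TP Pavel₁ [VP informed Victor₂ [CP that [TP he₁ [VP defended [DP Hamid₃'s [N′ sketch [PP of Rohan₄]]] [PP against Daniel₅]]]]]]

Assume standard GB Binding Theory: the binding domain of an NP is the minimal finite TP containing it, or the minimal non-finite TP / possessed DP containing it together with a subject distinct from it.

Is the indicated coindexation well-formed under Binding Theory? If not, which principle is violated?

grammatical

The two coindexed NPs are *Pavel₁* and *he₁*.
*he₁* is a pronoun; nothing c-commands it within its binding domain (the embedded TP.), so Principle B holds trivially.
*Pavel₁* is an R-expression; *he₁* does not c-command it, and no other NP shares its index, so Principle C is satisfied.
All principles are respected.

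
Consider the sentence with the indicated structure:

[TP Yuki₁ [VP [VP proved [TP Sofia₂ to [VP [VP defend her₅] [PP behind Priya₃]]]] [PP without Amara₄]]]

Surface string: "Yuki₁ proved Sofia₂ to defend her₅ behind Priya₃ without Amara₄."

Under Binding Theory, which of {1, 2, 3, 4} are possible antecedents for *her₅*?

{1, 3, 4}

*her* is a pronoun, so Principle B applies: it must be free in its binding domain.
Binding domain of *her₅*: the embedded TP, whose subject is Sofia₂.
*Yuki₁* c-commands the pronoun but from outside its binding domain, and is not c-commanded by it → coindexation permitted.
*Sofia₂* c-commands the pronoun within its binding domain → coindexation would violate Principle B.
*Priya₃* and the pronoun do not c-command one another → neither Principle B nor Principle C is at stake; coindexation permitted.
*Amara₄* and the pronoun do not c-command one another → neither Principle B nor Principle C is at stake; coindexation permitted.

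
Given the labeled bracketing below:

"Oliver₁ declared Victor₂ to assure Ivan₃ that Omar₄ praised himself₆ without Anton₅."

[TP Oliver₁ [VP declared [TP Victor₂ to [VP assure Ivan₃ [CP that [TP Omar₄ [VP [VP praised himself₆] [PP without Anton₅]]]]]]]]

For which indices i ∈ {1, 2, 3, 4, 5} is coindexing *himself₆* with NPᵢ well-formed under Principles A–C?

*himself* is an anaphor, so Principle A applies: it must be bound in its binding domain.
Binding domain of *himself₆*: the embedded TP, whose subject is Omar₄.
*Oliver₁* c-commands the anaphor but is outside its binding domain → cannot satisfy Principle A.
*Victor₂* c-commands the anaphor but is outside its binding domain → cannot satisfy Principle A.
*Ivan₃* c-commands the anaphor but is outside its binding domain → cannot satisfy Principle A.
*Omar₄* c-commands the anaphor within its binding domain → licit binder.
*Anton₅* does not c-command the anaphor → cannot bind it.

{4}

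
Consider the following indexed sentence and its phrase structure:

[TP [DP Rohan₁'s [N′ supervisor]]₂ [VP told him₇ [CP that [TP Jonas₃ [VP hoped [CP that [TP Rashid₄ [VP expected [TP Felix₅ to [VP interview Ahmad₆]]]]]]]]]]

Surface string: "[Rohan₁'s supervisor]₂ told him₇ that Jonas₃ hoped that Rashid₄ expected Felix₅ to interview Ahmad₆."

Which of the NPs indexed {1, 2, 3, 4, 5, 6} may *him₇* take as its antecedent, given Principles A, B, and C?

*him* is a pronoun, so Principle B applies: it must be free in its binding domain.
Binding domain of *him₇*: the matrix TP, whose subject is [Rohan₁'s supervisor]₂.
*Rohan₁* and the pronoun do not c-command one another → neither Principle B nor Principle C is at stake; coindexation permitted.
*[Rohan₁'s supervisor]₂* c-commands the pronoun within its binding domain → coindexation would violate Principle B.
*Jonas₃*: the pronoun c-commands this R-expression → coindexation would violate Principle C on *Jonas₃*.
*Rashid₄*: the pronoun c-commands this R-expression → coindexation would violate Principle C on *Rashid₄*.
*Felix₅*: the pronoun c-commands this R-expression → coindexation would violate Principle C on *Felix₅*.
*Ahmad₆*: the pronoun c-commands this R-expression → coindexation would violate Principle C on *Ahmad₆*.

{1}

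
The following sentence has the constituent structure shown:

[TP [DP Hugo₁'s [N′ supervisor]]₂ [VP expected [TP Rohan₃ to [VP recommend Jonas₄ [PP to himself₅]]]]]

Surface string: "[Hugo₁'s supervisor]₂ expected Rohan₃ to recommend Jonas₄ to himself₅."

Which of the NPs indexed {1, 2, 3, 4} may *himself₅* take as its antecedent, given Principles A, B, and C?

{3, 4}

*himself* is an anaphor, so Principle A applies: it must be bound in its binding domain.
Binding domain of *himself₅*: the embedded TP, whose subject is Rohan₃.
*Hugo₁* does not c-command the anaphor → cannot bind it.
*[Hugo₁'s supervisor]₂* c-commands the anaphor but is outside its binding domain → cannot satisfy Principle A.
*Rohan₃* c-commands the anaphor within its binding domain → licit binder.
*Jonas₄* c-commands the anaphor within its binding domain → licit binder.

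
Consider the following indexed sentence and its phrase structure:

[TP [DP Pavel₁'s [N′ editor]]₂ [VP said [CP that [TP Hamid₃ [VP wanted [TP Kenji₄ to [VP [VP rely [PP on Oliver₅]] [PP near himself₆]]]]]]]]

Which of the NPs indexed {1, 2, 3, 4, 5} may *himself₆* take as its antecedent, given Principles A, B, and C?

{4}

*himself* is an anaphor, so Principle A applies: it must be bound in its binding domain.
Binding domain of *himself₆*: the embedded TP, whose subject is Kenji₄.
*Pavel₁* does not c-command the anaphor → cannot bind it.
*[Pavel₁'s editor]₂* c-commands the anaphor but is outside its binding domain → cannot satisfy Principle A.
*Hamid₃* c-commands the anaphor but is outside its binding domain → cannot satisfy Principle A.
*Kenji₄* c-commands the anaphor within its binding domain → licit binder.
*Oliver₅* does not c-command the anaphor → cannot bind it.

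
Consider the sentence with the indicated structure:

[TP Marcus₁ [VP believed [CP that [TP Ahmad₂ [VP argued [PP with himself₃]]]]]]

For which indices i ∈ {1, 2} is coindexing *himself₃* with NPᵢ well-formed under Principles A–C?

{2}

*himself* is an anaphor, so Principle A applies: it must be bound in its binding domain.
Binding domain of *himself₃*: the embedded TP, whose subject is Ahmad₂.
*Marcus₁* c-commands the anaphor but is outside its binding domain → cannot satisfy Principle A.
*Ahmad₂* c-commands the anaphor within its binding domain → licit binder.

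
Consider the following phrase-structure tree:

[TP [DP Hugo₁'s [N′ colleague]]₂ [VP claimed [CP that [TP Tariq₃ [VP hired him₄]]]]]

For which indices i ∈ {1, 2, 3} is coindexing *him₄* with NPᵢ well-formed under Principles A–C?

{1, 2}

*him* is a pronoun, so Principle B applies: it must be free in its binding domain.
Binding domain of *him₄*: the embedded TP, whose subject is Tariq₃.
*Hugo₁* and the pronoun do not c-command one another → neither Principle B nor Principle C is at stake; coindexation permitted.
*[Hugo₁'s colleague]₂* c-commands the pronoun but from outside its binding domain, and is not c-commanded by it → coindexation permitted.
*Tariq₃* c-commands the pronoun within its binding domain → coindexation would violate Principle B.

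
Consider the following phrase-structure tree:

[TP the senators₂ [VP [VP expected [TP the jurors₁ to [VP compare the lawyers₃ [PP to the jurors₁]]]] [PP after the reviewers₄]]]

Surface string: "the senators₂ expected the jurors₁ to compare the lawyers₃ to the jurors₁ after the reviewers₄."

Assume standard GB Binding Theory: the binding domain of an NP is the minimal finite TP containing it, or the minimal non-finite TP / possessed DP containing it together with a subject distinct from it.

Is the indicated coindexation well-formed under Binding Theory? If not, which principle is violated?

The two coindexed NPs are *the jurors₁* (the higher occurrence) and *the jurors₁* (the lower occurrence).
*the jurors₁* (the lower occurrence) is an R-expression. Principle C requires it to be free everywhere.
*the jurors₁* (the higher occurrence) c-commands it and carries the same index.
The R-expression is bound → Principle C violation.

Principle C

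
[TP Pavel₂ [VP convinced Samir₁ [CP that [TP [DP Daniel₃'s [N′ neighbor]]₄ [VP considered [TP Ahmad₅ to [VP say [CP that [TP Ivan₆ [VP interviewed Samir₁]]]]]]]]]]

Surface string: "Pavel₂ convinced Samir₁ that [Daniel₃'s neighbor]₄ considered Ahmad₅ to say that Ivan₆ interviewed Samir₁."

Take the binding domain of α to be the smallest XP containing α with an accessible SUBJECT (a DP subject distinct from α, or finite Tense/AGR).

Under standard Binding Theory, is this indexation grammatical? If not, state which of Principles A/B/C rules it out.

The two coindexed NPs are *Samir₁* (the lower occurrence) and *Samir₁* (the higher occurrence).
*Samir₁* (the lower occurrence) is an R-expression. Principle C requires it to be free everywhere.
*Samir₁* (the higher occurrence) c-commands it and carries the same index.
The R-expression is bound → Principle C violation.

Principle C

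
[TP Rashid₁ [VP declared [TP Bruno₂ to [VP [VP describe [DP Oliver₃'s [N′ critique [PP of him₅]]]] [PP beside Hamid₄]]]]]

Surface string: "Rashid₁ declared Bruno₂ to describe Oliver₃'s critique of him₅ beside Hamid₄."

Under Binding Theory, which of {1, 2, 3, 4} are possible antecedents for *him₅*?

{1, 2, 4}

*him* is a pronoun, so Principle B applies: it must be free in its binding domain.
Binding domain of *him₅*: the possessed DP, whose subject is Oliver₃.
*Rashid₁* c-commands the pronoun but from outside its binding domain, and is not c-commanded by it → coindexation permitted.
*Bruno₂* c-commands the pronoun but from outside its binding domain, and is not c-commanded by it → coindexation permitted.
*Oliver₃* c-commands the pronoun within its binding domain → coindexation would violate Principle B.
*Hamid₄* and the pronoun do not c-command one another → neither Principle B nor Principle C is at stake; coindexation permitted.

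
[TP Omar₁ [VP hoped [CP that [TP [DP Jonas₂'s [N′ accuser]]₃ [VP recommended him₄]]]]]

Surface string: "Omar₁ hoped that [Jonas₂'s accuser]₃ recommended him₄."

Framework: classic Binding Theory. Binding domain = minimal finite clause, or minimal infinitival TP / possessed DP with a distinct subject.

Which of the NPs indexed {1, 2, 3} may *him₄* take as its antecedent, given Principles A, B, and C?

{1, 2}

*him* is a pronoun, so Principle B applies: it must be free in its binding domain.
Binding domain of *him₄*: the embedded TP, whose subject is [Jonas₂'s accuser]₃.
*Omar₁* c-commands the pronoun but from outside its binding domain, and is not c-commanded by it → coindexation permitted.
*Jonas₂* and the pronoun do not c-command one another → neither Principle B nor Principle C is at stake; coindexation permitted.
*[Jonas₂'s accuser]₃* c-commands the pronoun within its binding domain → coindexation would violate Principle B.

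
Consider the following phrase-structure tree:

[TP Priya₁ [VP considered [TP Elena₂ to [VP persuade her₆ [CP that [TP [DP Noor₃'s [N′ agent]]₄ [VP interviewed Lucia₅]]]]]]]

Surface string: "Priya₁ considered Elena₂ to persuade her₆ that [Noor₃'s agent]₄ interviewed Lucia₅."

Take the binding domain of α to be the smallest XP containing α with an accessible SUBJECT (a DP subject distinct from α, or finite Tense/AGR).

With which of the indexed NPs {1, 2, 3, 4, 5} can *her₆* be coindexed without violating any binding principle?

*her* is a pronoun, so Principle B applies: it must be free in its binding domain.
Binding domain of *her₆*: the embedded TP, whose subject is Elena₂.
*Priya₁* c-commands the pronoun but from outside its binding domain, and is not c-commanded by it → coindexation permitted.
*Elena₂* c-commands the pronoun within its binding domain → coindexation would violate Principle B.
*Noor₃*: the pronoun c-commands this R-expression → coindexation would violate Principle C on *Noor₃*.
*[Noor₃'s agent]₄*: the pronoun c-commands this R-expression → coindexation would violate Principle C on *[Noor₃'s agent]₄*.
*Lucia₅*: the pronoun c-commands this R-expression → coindexation would violate Principle C on *Lucia₅*.

{1}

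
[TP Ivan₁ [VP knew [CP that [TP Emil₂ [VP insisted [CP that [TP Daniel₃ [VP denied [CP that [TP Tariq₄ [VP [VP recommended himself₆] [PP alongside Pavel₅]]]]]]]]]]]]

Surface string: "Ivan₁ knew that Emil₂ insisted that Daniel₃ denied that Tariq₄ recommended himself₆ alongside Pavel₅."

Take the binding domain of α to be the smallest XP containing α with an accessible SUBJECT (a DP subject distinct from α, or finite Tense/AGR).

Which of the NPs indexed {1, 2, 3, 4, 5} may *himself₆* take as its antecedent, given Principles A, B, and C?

*himself* is an anaphor, so Principle A applies: it must be bound in its binding domain.
Binding domain of *himself₆*: the embedded TP, whose subject is Tariq₄.
*Ivan₁* c-commands the anaphor but is outside its binding domain → cannot satisfy Principle A.
*Emil₂* c-commands the anaphor but is outside its binding domain → cannot satisfy Principle A.
*Daniel₃* c-commands the anaphor but is outside its binding domain → cannot satisfy Principle A.
*Tariq₄* c-commands the anaphor within its binding domain → licit binder.
*Pavel₅* does not c-command the anaphor → cannot bind it.

{4}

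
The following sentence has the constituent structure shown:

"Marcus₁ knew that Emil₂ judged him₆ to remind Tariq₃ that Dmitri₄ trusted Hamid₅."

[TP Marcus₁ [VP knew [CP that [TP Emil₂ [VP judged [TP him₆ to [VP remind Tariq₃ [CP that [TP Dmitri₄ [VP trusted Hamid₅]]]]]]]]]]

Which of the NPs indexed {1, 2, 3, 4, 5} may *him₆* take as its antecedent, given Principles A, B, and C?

*him* is a pronoun, so Principle B applies: it must be free in its binding domain.
Binding domain of *him₆*: the embedded TP, whose subject is Emil₂.
*Marcus₁* c-commands the pronoun but from outside its binding domain, and is not c-commanded by it → coindexation permitted.
*Emil₂* c-commands the pronoun within its binding domain → coindexation would violate Principle B.
*Tariq₃*: the pronoun c-commands this R-expression → coindexation would violate Principle C on *Tariq₃*.
*Dmitri₄*: the pronoun c-commands this R-expression → coindexation would violate Principle C on *Dmitri₄*.
*Hamid₅*: the pronoun c-commands this R-expression → coindexation would violate Principle C on *Hamid₅*.

{1}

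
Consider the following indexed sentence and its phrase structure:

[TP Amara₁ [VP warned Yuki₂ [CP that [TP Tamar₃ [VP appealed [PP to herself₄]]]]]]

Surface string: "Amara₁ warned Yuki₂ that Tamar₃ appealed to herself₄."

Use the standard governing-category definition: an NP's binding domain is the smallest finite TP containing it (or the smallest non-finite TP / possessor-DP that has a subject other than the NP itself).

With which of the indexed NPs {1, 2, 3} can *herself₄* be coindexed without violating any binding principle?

*herself* is an anaphor, so Principle A applies: it must be bound in its binding domain.
Binding domain of *herself₄*: the embedded TP, whose subject is Tamar₃.
*Amara₁* c-commands the anaphor but is outside its binding domain → cannot satisfy Principle A.
*Yuki₂* c-commands the anaphor but is outside its binding domain → cannot satisfy Principle A.
*Tamar₃* c-commands the anaphor within its binding domain → licit binder.

{3}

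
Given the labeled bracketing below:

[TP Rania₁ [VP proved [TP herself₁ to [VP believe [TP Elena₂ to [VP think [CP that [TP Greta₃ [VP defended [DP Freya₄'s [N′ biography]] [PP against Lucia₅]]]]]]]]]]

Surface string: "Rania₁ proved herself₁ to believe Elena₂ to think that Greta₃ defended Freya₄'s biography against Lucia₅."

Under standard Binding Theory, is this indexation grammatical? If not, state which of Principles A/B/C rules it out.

The two coindexed NPs are *Rania₁* and *herself₁*.
*herself₁* is an anaphor; its binding domain is the matrix TP, whose subject is Rania₁. *Rania₁* c-commands it within that domain and shares its index, so Principle A is satisfied.
*Rania₁* is an R-expression; *herself₁* does not c-command it, and no other NP shares its index, so Principle C is satisfied.
All principles are respected.

grammatical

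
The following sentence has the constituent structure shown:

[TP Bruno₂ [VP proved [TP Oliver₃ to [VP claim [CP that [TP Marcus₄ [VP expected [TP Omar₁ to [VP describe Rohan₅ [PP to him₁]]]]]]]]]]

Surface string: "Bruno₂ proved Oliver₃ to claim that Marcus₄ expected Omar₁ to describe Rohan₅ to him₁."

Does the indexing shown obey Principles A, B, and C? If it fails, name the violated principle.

The two coindexed NPs are *Omar₁* and *him₁*.
*him₁* is a pronoun. Its binding domain is the embedded TP, whose subject is Omar₁.
*Omar₁* c-commands it within that domain and carries the same index.
The pronoun is locally bound → Principle B violation.

Principle B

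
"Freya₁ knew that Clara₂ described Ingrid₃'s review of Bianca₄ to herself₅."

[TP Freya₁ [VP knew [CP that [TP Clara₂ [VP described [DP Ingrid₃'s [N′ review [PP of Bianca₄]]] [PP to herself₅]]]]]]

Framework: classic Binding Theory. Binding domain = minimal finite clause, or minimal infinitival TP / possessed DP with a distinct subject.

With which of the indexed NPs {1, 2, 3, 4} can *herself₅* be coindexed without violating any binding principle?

*herself* is an anaphor, so Principle A applies: it must be bound in its binding domain.
Binding domain of *herself₅*: the embedded TP, whose subject is Clara₂.
*Freya₁* c-commands the anaphor but is outside its binding domain → cannot satisfy Principle A.
*Clara₂* c-commands the anaphor within its binding domain → licit binder.
*Ingrid₃* does not c-command the anaphor → cannot bind it.
*Bianca₄* does not c-command the anaphor → cannot bind it.

{2}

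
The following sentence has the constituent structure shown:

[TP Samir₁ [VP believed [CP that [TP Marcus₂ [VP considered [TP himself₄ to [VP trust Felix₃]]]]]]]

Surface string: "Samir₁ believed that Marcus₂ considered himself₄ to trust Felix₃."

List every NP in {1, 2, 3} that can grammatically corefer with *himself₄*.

*himself* is an anaphor, so Principle A applies: it must be bound in its binding domain.
Binding domain of *himself₄*: the embedded TP, whose subject is Marcus₂.
*Samir₁* c-commands the anaphor but is outside its binding domain → cannot satisfy Principle A.
*Marcus₂* c-commands the anaphor within its binding domain → licit binder.
*Felix₃* does not c-command the anaphor → cannot bind it.

{2}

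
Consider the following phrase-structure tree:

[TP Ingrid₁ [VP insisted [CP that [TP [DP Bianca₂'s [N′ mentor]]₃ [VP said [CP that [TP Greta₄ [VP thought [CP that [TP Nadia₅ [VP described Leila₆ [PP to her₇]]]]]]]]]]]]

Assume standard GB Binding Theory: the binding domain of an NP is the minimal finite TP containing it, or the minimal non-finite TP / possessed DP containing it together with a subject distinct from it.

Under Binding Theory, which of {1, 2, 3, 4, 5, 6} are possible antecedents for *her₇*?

*her* is a pronoun, so Principle B applies: it must be free in its binding domain.
Binding domain of *her₇*: the embedded TP, whose subject is Nadia₅.
*Ingrid₁* c-commands the pronoun but from outside its binding domain, and is not c-commanded by it → coindexation permitted.
*Bianca₂* and the pronoun do not c-command one another → neither Principle B nor Principle C is at stake; coindexation permitted.
*[Bianca₂'s mentor]₃* c-commands the pronoun but from outside its binding domain, and is not c-commanded by it → coindexation permitted.
*Greta₄* c-commands the pronoun but from outside its binding domain, and is not c-commanded by it → coindexation permitted.
*Nadia₅* c-commands the pronoun within its binding domain → coindexation would violate Principle B.
*Leila₆* c-commands the pronoun within its binding domain → coindexation would violate Principle B.

{1, 2, 3, 4}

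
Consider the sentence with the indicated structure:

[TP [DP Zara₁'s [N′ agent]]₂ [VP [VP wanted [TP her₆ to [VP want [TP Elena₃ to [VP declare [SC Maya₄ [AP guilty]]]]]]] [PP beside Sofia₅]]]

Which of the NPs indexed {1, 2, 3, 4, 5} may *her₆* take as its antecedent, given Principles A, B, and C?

*her* is a pronoun, so Principle B applies: it must be free in its binding domain.
Binding domain of *her₆*: the matrix TP, whose subject is [Zara₁'s agent]₂.
*Zara₁* and the pronoun do not c-command one another → neither Principle B nor Principle C is at stake; coindexation permitted.
*[Zara₁'s agent]₂* c-commands the pronoun within its binding domain → coindexation would violate Principle B.
*Elena₃*: the pronoun c-commands this R-expression → coindexation would violate Principle C on *Elena₃*.
*Maya₄*: the pronoun c-commands this R-expression → coindexation would violate Principle C on *Maya₄*.
*Sofia₅* and the pronoun do not c-command one another → neither Principle B nor Principle C is at stake; coindexation permitted.

{1, 5}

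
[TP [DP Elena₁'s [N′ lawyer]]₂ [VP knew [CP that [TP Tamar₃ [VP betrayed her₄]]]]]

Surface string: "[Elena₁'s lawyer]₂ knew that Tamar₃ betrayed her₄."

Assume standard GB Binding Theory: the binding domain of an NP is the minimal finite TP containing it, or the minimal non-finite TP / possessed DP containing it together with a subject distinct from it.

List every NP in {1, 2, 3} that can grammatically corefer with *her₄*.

*her* is a pronoun, so Principle B applies: it must be free in its binding domain.
Binding domain of *her₄*: the embedded TP, whose subject is Tamar₃.
*Elena₁* and the pronoun do not c-command one another → neither Principle B nor Principle C is at stake; coindexation permitted.
*[Elena₁'s lawyer]₂* c-commands the pronoun but from outside its binding domain, and is not c-commanded by it → coindexation permitted.
*Tamar₃* c-commands the pronoun within its binding domain → coindexation would violate Principle B.

{1, 2}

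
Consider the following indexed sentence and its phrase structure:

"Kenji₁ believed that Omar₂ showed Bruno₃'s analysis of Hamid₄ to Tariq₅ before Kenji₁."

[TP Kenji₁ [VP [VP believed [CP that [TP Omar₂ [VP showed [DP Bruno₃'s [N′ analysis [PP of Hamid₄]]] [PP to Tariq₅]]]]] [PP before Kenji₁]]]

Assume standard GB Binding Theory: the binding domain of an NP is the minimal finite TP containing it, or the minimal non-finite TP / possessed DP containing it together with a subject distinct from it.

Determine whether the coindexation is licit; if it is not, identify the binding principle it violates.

The two coindexed NPs are *Kenji₁* (the higher occurrence) and *Kenji₁* (the lower occurrence).
*Kenji₁* (the lower occurrence) is an R-expression. Principle C requires it to be free everywhere.
*Kenji₁* (the higher occurrence) c-commands it and carries the same index.
The R-expression is bound → Principle C violation.

Principle C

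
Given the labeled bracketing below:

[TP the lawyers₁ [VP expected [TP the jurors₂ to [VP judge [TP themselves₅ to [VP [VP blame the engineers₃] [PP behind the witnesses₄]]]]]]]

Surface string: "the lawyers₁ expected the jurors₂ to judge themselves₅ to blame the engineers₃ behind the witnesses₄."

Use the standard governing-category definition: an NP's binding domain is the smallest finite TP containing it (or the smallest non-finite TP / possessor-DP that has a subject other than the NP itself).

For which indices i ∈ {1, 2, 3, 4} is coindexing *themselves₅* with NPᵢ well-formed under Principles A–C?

*themselves* is an anaphor, so Principle A applies: it must be bound in its binding domain.
Binding domain of *themselves₅*: the embedded TP, whose subject is the jurors₂.
*the lawyers₁* c-commands the anaphor but is outside its binding domain → cannot satisfy Principle A.
*the jurors₂* c-commands the anaphor within its binding domain → licit binder.
*the engineers₃* does not c-command the anaphor → cannot bind it.
*the witnesses₄* does not c-command the anaphor → cannot bind it.

{2}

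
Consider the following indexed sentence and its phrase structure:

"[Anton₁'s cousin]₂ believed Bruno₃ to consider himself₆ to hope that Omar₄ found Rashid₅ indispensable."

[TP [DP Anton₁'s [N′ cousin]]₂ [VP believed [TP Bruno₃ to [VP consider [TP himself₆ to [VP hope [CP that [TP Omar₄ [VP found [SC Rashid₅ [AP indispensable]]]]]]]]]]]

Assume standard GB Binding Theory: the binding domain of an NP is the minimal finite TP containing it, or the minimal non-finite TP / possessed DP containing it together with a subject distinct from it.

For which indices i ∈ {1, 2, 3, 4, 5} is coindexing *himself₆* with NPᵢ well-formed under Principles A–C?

{3}

*himself* is an anaphor, so Principle A applies: it must be bound in its binding domain.
Binding domain of *himself₆*: the embedded TP, whose subject is Bruno₃.
*Anton₁* does not c-command the anaphor → cannot bind it.
*[Anton₁'s cousin]₂* c-commands the anaphor but is outside its binding domain → cannot satisfy Principle A.
*Bruno₃* c-commands the anaphor within its binding domain → licit binder.
*Omar₄* does not c-command the anaphor → cannot bind it.
*Rashid₅* does not c-command the anaphor → cannot bind it.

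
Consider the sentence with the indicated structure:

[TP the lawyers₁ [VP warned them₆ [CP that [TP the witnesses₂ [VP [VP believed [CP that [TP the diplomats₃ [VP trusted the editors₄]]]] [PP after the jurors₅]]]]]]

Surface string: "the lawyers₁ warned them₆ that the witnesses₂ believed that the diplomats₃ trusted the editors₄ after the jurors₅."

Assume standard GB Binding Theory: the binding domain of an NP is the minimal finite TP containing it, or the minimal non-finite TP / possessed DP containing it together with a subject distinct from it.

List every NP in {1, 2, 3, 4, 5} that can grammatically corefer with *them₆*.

*them* is a pronoun, so Principle B applies: it must be free in its binding domain.
Binding domain of *them₆*: the matrix TP, whose subject is the lawyers₁.
*the lawyers₁* c-commands the pronoun within its binding domain → coindexation would violate Principle B.
*the witnesses₂*: the pronoun c-commands this R-expression → coindexation would violate Principle C on *the witnesses₂*.
*the diplomats₃*: the pronoun c-commands this R-expression → coindexation would violate Principle C on *the diplomats₃*.
*the editors₄*: the pronoun c-commands this R-expression → coindexation would violate Principle C on *the editors₄*.
*the jurors₅*: the pronoun c-commands this R-expression → coindexation would violate Principle C on *the jurors₅*.

none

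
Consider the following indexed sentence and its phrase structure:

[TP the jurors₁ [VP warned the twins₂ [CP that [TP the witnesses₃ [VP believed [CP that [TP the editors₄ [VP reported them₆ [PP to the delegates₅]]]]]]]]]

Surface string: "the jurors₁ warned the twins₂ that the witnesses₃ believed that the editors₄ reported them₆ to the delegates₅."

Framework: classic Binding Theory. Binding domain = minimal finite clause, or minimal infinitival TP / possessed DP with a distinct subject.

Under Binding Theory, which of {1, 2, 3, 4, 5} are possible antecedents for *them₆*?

*them* is a pronoun, so Principle B applies: it must be free in its binding domain.
Binding domain of *them₆*: the embedded TP, whose subject is the editors₄.
*the jurors₁* c-commands the pronoun but from outside its binding domain, and is not c-commanded by it → coindexation permitted.
*the twins₂* c-commands the pronoun but from outside its binding domain, and is not c-commanded by it → coindexation permitted.
*the witnesses₃* c-commands the pronoun but from outside its binding domain, and is not c-commanded by it → coindexation permitted.
*the editors₄* c-commands the pronoun within its binding domain → coindexation would violate Principle B.
*the delegates₅*: the pronoun c-commands this R-expression → coindexation would violate Principle C on *the delegates₅*.

{1, 2, 3}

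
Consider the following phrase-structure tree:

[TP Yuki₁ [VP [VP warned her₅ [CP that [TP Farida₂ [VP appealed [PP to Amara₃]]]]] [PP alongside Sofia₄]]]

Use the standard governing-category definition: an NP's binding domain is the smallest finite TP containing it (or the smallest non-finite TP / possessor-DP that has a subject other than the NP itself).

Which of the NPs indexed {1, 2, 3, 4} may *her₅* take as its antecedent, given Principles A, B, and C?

*her* is a pronoun, so Principle B applies: it must be free in its binding domain.
Binding domain of *her₅*: the matrix TP, whose subject is Yuki₁.
*Yuki₁* c-commands the pronoun within its binding domain → coindexation would violate Principle B.
*Farida₂*: the pronoun c-commands this R-expression → coindexation would violate Principle C on *Farida₂*.
*Amara₃*: the pronoun c-commands this R-expression → coindexation would violate Principle C on *Amara₃*.
*Sofia₄* and the pronoun do not c-command one another → neither Principle B nor Principle C is at stake; coindexation permitted.

{4}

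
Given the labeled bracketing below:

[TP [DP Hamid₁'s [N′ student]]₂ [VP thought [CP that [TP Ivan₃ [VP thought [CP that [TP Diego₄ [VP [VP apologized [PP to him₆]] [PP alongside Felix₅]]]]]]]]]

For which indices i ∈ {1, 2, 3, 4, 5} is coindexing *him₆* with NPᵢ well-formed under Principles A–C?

*him* is a pronoun, so Principle B applies: it must be free in its binding domain.
Binding domain of *him₆*: the embedded TP, whose subject is Diego₄.
*Hamid₁* and the pronoun do not c-command one another → neither Principle B nor Principle C is at stake; coindexation permitted.
*[Hamid₁'s student]₂* c-commands the pronoun but from outside its binding domain, and is not c-commanded by it → coindexation permitted.
*Ivan₃* c-commands the pronoun but from outside its binding domain, and is not c-commanded by it → coindexation permitted.
*Diego₄* c-commands the pronoun within its binding domain → coindexation would violate Principle B.
*Felix₅* and the pronoun do not c-command one another → neither Principle B nor Principle C is at stake; coindexation permitted.

{1, 2, 3, 5}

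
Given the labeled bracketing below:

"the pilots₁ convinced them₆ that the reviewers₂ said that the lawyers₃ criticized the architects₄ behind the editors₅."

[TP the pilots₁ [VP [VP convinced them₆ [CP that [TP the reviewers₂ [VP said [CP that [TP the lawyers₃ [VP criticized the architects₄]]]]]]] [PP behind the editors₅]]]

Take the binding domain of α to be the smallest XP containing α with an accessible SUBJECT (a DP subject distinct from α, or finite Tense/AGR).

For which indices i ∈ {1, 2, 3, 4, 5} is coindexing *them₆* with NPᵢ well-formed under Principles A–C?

{5}

*them* is a pronoun, so Principle B applies: it must be free in its binding domain.
Binding domain of *them₆*: the matrix TP, whose subject is the pilots₁.
*the pilots₁* c-commands the pronoun within its binding domain → coindexation would violate Principle B.
*the reviewers₂*: the pronoun c-commands this R-expression → coindexation would violate Principle C on *the reviewers₂*.
*the lawyers₃*: the pronoun c-commands this R-expression → coindexation would violate Principle C on *the lawyers₃*.
*the architects₄*: the pronoun c-commands this R-expression → coindexation would violate Principle C on *the architects₄*.
*the editors₅* and the pronoun do not c-command one another → neither Principle B nor Principle C is at stake; coindexation permitted.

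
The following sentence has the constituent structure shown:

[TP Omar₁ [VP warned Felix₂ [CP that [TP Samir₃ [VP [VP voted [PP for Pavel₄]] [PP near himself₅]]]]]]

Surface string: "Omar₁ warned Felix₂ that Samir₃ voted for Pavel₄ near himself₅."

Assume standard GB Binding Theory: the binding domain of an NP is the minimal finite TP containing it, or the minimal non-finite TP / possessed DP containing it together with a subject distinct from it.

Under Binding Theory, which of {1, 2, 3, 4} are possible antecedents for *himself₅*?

*himself* is an anaphor, so Principle A applies: it must be bound in its binding domain.
Binding domain of *himself₅*: the embedded TP, whose subject is Samir₃.
*Omar₁* c-commands the anaphor but is outside its binding domain → cannot satisfy Principle A.
*Felix₂* c-commands the anaphor but is outside its binding domain → cannot satisfy Principle A.
*Samir₃* c-commands the anaphor within its binding domain → licit binder.
*Pavel₄* does not c-command the anaphor → cannot bind it.

{3}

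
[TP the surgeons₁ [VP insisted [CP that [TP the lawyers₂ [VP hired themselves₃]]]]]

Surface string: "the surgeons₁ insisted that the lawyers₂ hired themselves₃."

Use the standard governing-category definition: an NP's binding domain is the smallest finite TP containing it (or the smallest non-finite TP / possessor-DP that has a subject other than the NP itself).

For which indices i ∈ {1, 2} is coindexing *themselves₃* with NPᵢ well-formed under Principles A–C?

*themselves* is an anaphor, so Principle A applies: it must be bound in its binding domain.
Binding domain of *themselves₃*: the embedded TP, whose subject is the lawyers₂.
*the surgeons₁* c-commands the anaphor but is outside its binding domain → cannot satisfy Principle A.
*the lawyers₂* c-commands the anaphor within its binding domain → licit binder.

{2}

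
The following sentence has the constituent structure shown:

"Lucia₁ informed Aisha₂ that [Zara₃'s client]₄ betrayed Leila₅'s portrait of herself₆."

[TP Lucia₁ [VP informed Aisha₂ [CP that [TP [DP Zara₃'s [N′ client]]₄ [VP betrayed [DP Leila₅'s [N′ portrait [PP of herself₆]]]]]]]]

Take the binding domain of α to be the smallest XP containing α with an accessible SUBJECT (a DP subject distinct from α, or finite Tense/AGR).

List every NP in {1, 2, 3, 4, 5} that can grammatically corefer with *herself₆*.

{5}

*herself* is an anaphor, so Principle A applies: it must be bound in its binding domain.
Binding domain of *herself₆*: the possessed DP, whose subject is Leila₅.
*Lucia₁* c-commands the anaphor but is outside its binding domain → cannot satisfy Principle A.
*Aisha₂* c-commands the anaphor but is outside its binding domain → cannot satisfy Principle A.
*Zara₃* does not c-command the anaphor → cannot bind it.
*[Zara₃'s client]₄* c-commands the anaphor but is outside its binding domain → cannot satisfy Principle A.
*Leila₅* c-commands the anaphor within its binding domain → licit binder.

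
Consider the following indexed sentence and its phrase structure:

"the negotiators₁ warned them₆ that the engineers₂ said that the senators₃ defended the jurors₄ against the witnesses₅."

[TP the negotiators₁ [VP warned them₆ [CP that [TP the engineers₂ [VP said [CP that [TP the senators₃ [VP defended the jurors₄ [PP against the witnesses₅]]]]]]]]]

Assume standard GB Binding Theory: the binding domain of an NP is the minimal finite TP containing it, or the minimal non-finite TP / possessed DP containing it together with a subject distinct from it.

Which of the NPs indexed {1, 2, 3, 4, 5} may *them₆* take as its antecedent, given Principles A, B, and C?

none

*them* is a pronoun, so Principle B applies: it must be free in its binding domain.
Binding domain of *them₆*: the matrix TP, whose subject is the negotiators₁.
*the negotiators₁* c-commands the pronoun within its binding domain → coindexation would violate Principle B.
*the engineers₂*: the pronoun c-commands this R-expression → coindexation would violate Principle C on *the engineers₂*.
*the senators₃*: the pronoun c-commands this R-expression → coindexation would violate Principle C on *the senators₃*.
*the jurors₄*: the pronoun c-commands this R-expression → coindexation would violate Principle C on *the jurors₄*.
*the witnesses₅*: the pronoun c-commands this R-expression → coindexation would violate Principle C on *the witnesses₅*.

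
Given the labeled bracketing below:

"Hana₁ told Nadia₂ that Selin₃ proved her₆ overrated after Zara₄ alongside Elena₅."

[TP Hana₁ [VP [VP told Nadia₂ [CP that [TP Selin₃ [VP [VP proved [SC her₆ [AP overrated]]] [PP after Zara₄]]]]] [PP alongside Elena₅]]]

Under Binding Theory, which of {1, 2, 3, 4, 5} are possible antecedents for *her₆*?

{1, 2, 4, 5}

*her* is a pronoun, so Principle B applies: it must be free in its binding domain.
Binding domain of *her₆*: the embedded TP, whose subject is Selin₃.
*Hana₁* c-commands the pronoun but from outside its binding domain, and is not c-commanded by it → coindexation permitted.
*Nadia₂* c-commands the pronoun but from outside its binding domain, and is not c-commanded by it → coindexation permitted.
*Selin₃* c-commands the pronoun within its binding domain → coindexation would violate Principle B.
*Zara₄* and the pronoun do not c-command one another → neither Principle B nor Principle C is at stake; coindexation permitted.
*Elena₅* and the pronoun do not c-command one another → neither Principle B nor Principle C is at stake; coindexation permitted.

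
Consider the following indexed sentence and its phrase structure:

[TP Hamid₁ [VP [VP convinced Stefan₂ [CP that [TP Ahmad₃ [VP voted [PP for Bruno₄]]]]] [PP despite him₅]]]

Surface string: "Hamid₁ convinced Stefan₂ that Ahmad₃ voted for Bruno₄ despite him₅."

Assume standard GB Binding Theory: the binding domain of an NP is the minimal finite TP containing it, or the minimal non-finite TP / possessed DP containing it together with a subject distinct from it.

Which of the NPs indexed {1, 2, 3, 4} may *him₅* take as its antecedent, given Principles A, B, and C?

*him* is a pronoun, so Principle B applies: it must be free in its binding domain.
Binding domain of *him₅*: the matrix TP, whose subject is Hamid₁.
*Hamid₁* c-commands the pronoun within its binding domain → coindexation would violate Principle B.
*Stefan₂* and the pronoun do not c-command one another → neither Principle B nor Principle C is at stake; coindexation permitted.
*Ahmad₃* and the pronoun do not c-command one another → neither Principle B nor Principle C is at stake; coindexation permitted.
*Bruno₄* and the pronoun do not c-command one another → neither Principle B nor Principle C is at stake; coindexation permitted.

{2, 3, 4}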